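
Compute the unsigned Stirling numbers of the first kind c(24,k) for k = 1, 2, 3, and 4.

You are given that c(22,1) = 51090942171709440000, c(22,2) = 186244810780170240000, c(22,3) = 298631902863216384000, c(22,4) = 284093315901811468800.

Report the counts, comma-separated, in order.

row 23: T[23][1]=22·51090942171709440000+0=1124000727777607680000  T[23][2]=22·186244810780170240000+51090942171709440000=4148476779335454720000  T[23][3]=22·298631902863216384000+186244810780170240000=6756146673770930688000  T[23][4]=22·284093315901811468800+298631902863216384000=6548684852703068697600
row 24: T[24][1]=23·1124000727777607680000+0=25852016738884976640000  T[24][2]=23·4148476779335454720000+1124000727777607680000=96538966652493066240000  T[24][3]=23·6756146673770930688000+4148476779335454720000=159539850276066860544000  T[24][4]=23·6548684852703068697600+6756146673770930688000=157375898285941510732800
Read c(24,1) = 25852016738884976640000, c(24,2) = 96538966652493066240000, c(24,3) = 159539850276066860544000, c(24,4) = 157375898285941510732800.

25852016738884976640000, 96538966652493066240000, 159539850276066860544000, 157375898285941510732800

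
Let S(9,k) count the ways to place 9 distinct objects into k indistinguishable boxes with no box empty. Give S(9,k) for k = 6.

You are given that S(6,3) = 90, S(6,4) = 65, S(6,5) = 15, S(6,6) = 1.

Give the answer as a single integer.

2646

row 7: T[7][4]=4·65+90=350  T[7][5]=5·15+65=140  T[7][6]=6·1+15=21
row 8: T[8][5]=5·140+350=1050  T[8][6]=6·21+140=266
row 9: T[9][6]=6·266+1050=2646
Read S(9,6) = 2646.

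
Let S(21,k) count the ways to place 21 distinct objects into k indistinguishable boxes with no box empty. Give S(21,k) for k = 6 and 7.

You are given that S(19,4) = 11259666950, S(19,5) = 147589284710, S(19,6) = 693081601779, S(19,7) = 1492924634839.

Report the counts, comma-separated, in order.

26585679462804, 82310957214948

i=20: T(20,5)=11259666950+5·147589284710=749206090500 | T(20,6)=147589284710+6·693081601779=4306078895384 | T(20,7)=693081601779+7·1492924634839=11143554045652
i=21: T(21,6)=749206090500+6·4306078895384=26585679462804 | T(21,7)=4306078895384+7·11143554045652=82310957214948
Read S(21,6) = 26585679462804, S(21,7) = 82310957214948.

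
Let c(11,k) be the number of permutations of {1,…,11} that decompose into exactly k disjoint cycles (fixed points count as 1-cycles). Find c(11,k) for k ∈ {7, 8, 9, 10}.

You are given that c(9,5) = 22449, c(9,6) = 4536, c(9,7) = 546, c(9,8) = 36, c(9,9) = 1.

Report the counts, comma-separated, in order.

[10] T[10,6]:9*4536+22449=63273 · T[10,7]:9*546+4536=9450 · T[10,8]:9*36+546=870 · T[10,9]:9*1+36=45 · T[10,10]:9*0+1=1
[11] T[11,7]:10*9450+63273=157773 · T[11,8]:10*870+9450=18150 · T[11,9]:10*45+870=1320 · T[11,10]:10*1+45=55
Read c(11,7) = 157773, c(11,8) = 18150, c(11,9) = 1320, c(11,10) = 55.

157773, 18150, 1320, 55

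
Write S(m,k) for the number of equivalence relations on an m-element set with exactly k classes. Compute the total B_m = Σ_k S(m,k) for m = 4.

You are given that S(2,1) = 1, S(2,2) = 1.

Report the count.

15

@3  (3,1):1·1+0→1, (3,2):1·2+1→3, (3,3):0·3+1→1
@4  (4,1):1·1+0→1, (4,2):3·2+1→7, (4,3):1·3+3→6, (4,4):0·4+1→1
B_4 = ΣS(4,k) = 1+7+6+1 = 15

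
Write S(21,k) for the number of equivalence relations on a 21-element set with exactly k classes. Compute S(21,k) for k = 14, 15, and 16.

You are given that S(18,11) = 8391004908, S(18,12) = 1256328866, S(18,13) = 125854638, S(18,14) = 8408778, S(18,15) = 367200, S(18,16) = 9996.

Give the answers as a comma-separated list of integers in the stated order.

149304004500, 13087462580, 809944464

row 19: T[19][12]=12·1256328866+8391004908=23466951300  T[19][13]=13·125854638+1256328866=2892439160  T[19][14]=14·8408778+125854638=243577530  T[19][15]=15·367200+8408778=13916778  T[19][16]=16·9996+367200=527136
row 20: T[20][13]=13·2892439160+23466951300=61068660380  T[20][14]=14·243577530+2892439160=6302524580  T[20][15]=15·13916778+243577530=452329200  T[20][16]=16·527136+13916778=22350954
row 21: T[21][14]=14·6302524580+61068660380=149304004500  T[21][15]=15·452329200+6302524580=13087462580  T[21][16]=16·22350954+452329200=809944464
Read S(21,14) = 149304004500, S(21,15) = 13087462580, S(21,16) = 809944464.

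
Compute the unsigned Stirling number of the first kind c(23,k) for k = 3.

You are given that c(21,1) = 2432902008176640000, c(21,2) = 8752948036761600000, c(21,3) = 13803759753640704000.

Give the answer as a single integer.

@22  (22,2):8752948036761600000·21+2432902008176640000→186244810780170240000, (22,3):13803759753640704000·21+8752948036761600000→298631902863216384000
@23  (23,3):298631902863216384000·22+186244810780170240000→6756146673770930688000
Read c(23,3) = 6756146673770930688000.

6756146673770930688000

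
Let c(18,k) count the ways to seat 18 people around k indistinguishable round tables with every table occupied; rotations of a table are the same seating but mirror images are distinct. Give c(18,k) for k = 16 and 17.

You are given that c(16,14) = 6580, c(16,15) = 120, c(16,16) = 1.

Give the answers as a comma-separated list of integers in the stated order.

10812, 153

[17] T[17,15]:16*120+6580=8500 · T[17,16]:16*1+120=136 · T[17,17]:16*0+1=1
[18] T[18,16]:17*136+8500=10812 · T[18,17]:17*1+136=153
Read c(18,16) = 10812, c(18,17) = 153.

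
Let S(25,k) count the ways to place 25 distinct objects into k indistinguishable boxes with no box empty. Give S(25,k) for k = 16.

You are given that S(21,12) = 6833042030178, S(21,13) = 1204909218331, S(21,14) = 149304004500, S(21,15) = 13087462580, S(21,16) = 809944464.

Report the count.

r22: T_22,13=13×1204909218331+6833042030178=22496861868481; T_22,14=14×149304004500+1204909218331=3295165281331; T_22,15=15×13087462580+149304004500=345615943200; T_22,16=16×809944464+13087462580=26046574004
r23: T_23,14=14×3295165281331+22496861868481=68629175807115; T_23,15=15×345615943200+3295165281331=8479404429331; T_23,16=16×26046574004+345615943200=762361127264
r24: T_24,15=15×8479404429331+68629175807115=195820242247080; T_24,16=16×762361127264+8479404429331=20677182465555
r25: T_25,16=16×20677182465555+195820242247080=526655161695960
Read S(25,16) = 526655161695960.

526655161695960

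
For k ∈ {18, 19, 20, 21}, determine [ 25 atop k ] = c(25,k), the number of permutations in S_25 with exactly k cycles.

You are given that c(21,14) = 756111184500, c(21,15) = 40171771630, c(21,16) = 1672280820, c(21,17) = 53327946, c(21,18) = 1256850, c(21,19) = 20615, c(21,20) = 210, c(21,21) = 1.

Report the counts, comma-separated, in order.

12191224980000, 414908513800, 11276842500, 238810495

[22] T[22,15]:21*40171771630+756111184500=1599718388730 · T[22,16]:21*1672280820+40171771630=75289668850 · T[22,17]:21*53327946+1672280820=2792167686 · T[22,18]:21*1256850+53327946=79721796 · T[22,19]:21*20615+1256850=1689765 · T[22,20]:21*210+20615=25025 · T[22,21]:21*1+210=231
[23] T[23,16]:22*75289668850+1599718388730=3256091103430 · T[23,17]:22*2792167686+75289668850=136717357942 · T[23,18]:22*79721796+2792167686=4546047198 · T[23,19]:22*1689765+79721796=116896626 · T[23,20]:22*25025+1689765=2240315 · T[23,21]:22*231+25025=30107
[24] T[24,17]:23*136717357942+3256091103430=6400590336096 · T[24,18]:23*4546047198+136717357942=241276443496 · T[24,19]:23*116896626+4546047198=7234669596 · T[24,20]:23*2240315+116896626=168423871 · T[24,21]:23*30107+2240315=2932776
[25] T[25,18]:24*241276443496+6400590336096=12191224980000 · T[25,19]:24*7234669596+241276443496=414908513800 · T[25,20]:24*168423871+7234669596=11276842500 · T[25,21]:24*2932776+168423871=238810495
Read c(25,18) = 12191224980000, c(25,19) = 414908513800, c(25,20) = 11276842500, c(25,21) = 238810495.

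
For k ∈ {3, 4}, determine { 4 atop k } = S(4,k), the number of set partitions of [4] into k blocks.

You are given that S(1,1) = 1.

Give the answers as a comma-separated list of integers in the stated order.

6, 1

r2: T_2,1=1×1+0=1; T_2,2=2×0+1=1
r3: T_3,2=2×1+1=3; T_3,3=3×0+1=1
r4: T_4,3=3×1+3=6; T_4,4=4×0+1=1
Read S(4,3) = 6, S(4,4) = 1.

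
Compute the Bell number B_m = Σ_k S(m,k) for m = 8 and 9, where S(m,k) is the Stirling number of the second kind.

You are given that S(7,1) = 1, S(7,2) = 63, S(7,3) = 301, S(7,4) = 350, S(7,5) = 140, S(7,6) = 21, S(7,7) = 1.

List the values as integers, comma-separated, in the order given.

4140, 21147

[8] T[8,1]:1*1+0=1 · T[8,2]:2*63+1=127 · T[8,3]:3*301+63=966 · T[8,4]:4*350+301=1701 · T[8,5]:5*140+350=1050 · T[8,6]:6*21+140=266 · T[8,7]:7*1+21=28 · T[8,8]:8*0+1=1
[9] T[9,1]:1*1+0=1 · T[9,2]:2*127+1=255 · T[9,3]:3*966+127=3025 · T[9,4]:4*1701+966=7770 · T[9,5]:5*1050+1701=6951 · T[9,6]:6*266+1050=2646 · T[9,7]:7*28+266=462 · T[9,8]:8*1+28=36 · T[9,9]:9*0+1=1
B_8 = ΣS(8,k) = 1+127+966+1701+1050+266+28+1 = 4140
B_9 = ΣS(9,k) = 1+255+3025+7770+6951+2646+462+36+1 = 21147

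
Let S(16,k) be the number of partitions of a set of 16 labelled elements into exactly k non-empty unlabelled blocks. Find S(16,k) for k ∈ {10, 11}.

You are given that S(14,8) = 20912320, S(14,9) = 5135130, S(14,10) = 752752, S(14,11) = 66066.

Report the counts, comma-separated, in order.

193754990, 28936908

@15  (15,9):5135130·9+20912320→67128490, (15,10):752752·10+5135130→12662650, (15,11):66066·11+752752→1479478
@16  (16,10):12662650·10+67128490→193754990, (16,11):1479478·11+12662650→28936908
Read S(16,10) = 193754990, S(16,11) = 28936908.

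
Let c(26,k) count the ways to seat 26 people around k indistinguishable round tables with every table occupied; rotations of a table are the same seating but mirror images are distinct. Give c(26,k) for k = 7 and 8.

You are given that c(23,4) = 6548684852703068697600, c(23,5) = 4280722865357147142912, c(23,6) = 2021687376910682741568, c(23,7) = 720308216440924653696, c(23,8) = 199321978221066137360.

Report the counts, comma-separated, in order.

i=24: T(24,5)=6548684852703068697600+23·4280722865357147142912=105005310755917452984576 | T(24,6)=4280722865357147142912+23·2021687376910682741568=50779532534302850198976 | T(24,7)=2021687376910682741568+23·720308216440924653696=18588776355051949776576 | T(24,8)=720308216440924653696+23·199321978221066137360=5304713715525445812976
i=25: T(25,6)=105005310755917452984576+24·50779532534302850198976=1323714091579185857760000 | T(25,7)=50779532534302850198976+24·18588776355051949776576=496910165055549644836800 | T(25,8)=18588776355051949776576+24·5304713715525445812976=145901905527662649288000
i=26: T(26,7)=1323714091579185857760000+25·496910165055549644836800=13746468217967926978680000 | T(26,8)=496910165055549644836800+25·145901905527662649288000=4144457803247115877036800
Read c(26,7) = 13746468217967926978680000, c(26,8) = 4144457803247115877036800.

13746468217967926978680000, 4144457803247115877036800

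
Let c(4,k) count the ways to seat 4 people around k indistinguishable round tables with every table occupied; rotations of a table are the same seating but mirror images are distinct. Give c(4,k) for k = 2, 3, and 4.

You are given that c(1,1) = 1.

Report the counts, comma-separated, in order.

r2: T_2,1=1×1+0=1; T_2,2=1×0+1=1
r3: T_3,1=2×1+0=2; T_3,2=2×1+1=3; T_3,3=2×0+1=1
r4: T_4,2=3×3+2=11; T_4,3=3×1+3=6; T_4,4=3×0+1=1
Read c(4,2) = 11, c(4,3) = 6, c(4,4) = 1.

11, 6, 1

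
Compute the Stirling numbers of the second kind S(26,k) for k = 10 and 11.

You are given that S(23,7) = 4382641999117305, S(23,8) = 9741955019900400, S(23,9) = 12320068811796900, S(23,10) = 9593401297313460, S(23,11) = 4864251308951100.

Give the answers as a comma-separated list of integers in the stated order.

13199555372846848005, 10029078340998476760

r24: T_24,8=8×9741955019900400+4382641999117305=82318282158320505; T_24,9=9×12320068811796900+9741955019900400=120622574326072500; T_24,10=10×9593401297313460+12320068811796900=108254081784931500; T_24,11=11×4864251308951100+9593401297313460=63100165695775560
r25: T_25,9=9×120622574326072500+82318282158320505=1167921451092973005; T_25,10=10×108254081784931500+120622574326072500=1203163392175387500; T_25,11=11×63100165695775560+108254081784931500=802355904438462660
r26: T_26,10=10×1203163392175387500+1167921451092973005=13199555372846848005; T_26,11=11×802355904438462660+1203163392175387500=10029078340998476760
Read S(26,10) = 13199555372846848005, S(26,11) = 10029078340998476760.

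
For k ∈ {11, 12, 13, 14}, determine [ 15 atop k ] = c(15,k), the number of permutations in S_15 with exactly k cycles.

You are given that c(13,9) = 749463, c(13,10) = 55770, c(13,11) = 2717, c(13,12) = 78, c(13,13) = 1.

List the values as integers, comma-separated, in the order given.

2749747, 143325, 5005, 105

i=14: T(14,10)=749463+13·55770=1474473 | T(14,11)=55770+13·2717=91091 | T(14,12)=2717+13·78=3731 | T(14,13)=78+13·1=91 | T(14,14)=1+13·0=1
i=15: T(15,11)=1474473+14·91091=2749747 | T(15,12)=91091+14·3731=143325 | T(15,13)=3731+14·91=5005 | T(15,14)=91+14·1=105
Read c(15,11) = 2749747, c(15,12) = 143325, c(15,13) = 5005, c(15,14) = 105.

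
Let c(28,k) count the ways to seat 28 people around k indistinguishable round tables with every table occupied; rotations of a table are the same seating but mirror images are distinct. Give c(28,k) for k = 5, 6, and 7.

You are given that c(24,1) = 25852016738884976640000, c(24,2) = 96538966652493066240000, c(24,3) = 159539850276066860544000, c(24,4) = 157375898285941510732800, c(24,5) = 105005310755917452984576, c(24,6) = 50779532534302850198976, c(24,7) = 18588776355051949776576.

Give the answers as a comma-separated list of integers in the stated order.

i=25: T(25,2)=25852016738884976640000+24·96538966652493066240000=2342787216398718566400000 | T(25,3)=96538966652493066240000+24·159539850276066860544000=3925495373278097719296000 | T(25,4)=159539850276066860544000+24·157375898285941510732800=3936561409138663118131200 | T(25,5)=157375898285941510732800+24·105005310755917452984576=2677503356427960382362624 | T(25,6)=105005310755917452984576+24·50779532534302850198976=1323714091579185857760000 | T(25,7)=50779532534302850198976+24·18588776355051949776576=496910165055549644836800
i=26: T(26,3)=2342787216398718566400000+25·3925495373278097719296000=100480171548351161548800000 | T(26,4)=3925495373278097719296000+25·3936561409138663118131200=102339530601744675672576000 | T(26,5)=3936561409138663118131200+25·2677503356427960382362624=70874145319837672677196800 | T(26,6)=2677503356427960382362624+25·1323714091579185857760000=35770355645907606826362624 | T(26,7)=1323714091579185857760000+25·496910165055549644836800=13746468217967926978680000
i=27: T(27,4)=100480171548351161548800000+26·102339530601744675672576000=2761307967193712729035776000 | T(27,5)=102339530601744675672576000+26·70874145319837672677196800=1945067308917524165279692800 | T(27,6)=70874145319837672677196800+26·35770355645907606826362624=1000903392113435450162625024 | T(27,7)=35770355645907606826362624+26·13746468217967926978680000=393178529313073708272042624
i=28: T(28,5)=2761307967193712729035776000+27·1945067308917524165279692800=55278125307966865191587481600 | T(28,6)=1945067308917524165279692800+27·1000903392113435450162625024=28969458895980281319670568448 | T(28,7)=1000903392113435450162625024+27·393178529313073708272042624=11616723683566425573507775872
Read c(28,5) = 55278125307966865191587481600, c(28,6) = 28969458895980281319670568448, c(28,7) = 11616723683566425573507775872.

55278125307966865191587481600, 28969458895980281319670568448, 11616723683566425573507775872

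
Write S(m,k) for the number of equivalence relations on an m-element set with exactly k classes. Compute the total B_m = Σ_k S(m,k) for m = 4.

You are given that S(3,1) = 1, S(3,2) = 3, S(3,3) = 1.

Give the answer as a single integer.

15

[4] T[4,1]:1*1+0=1 · T[4,2]:2*3+1=7 · T[4,3]:3*1+3=6 · T[4,4]:4*0+1=1
B_4 = ΣS(4,k) = 1+7+6+1 = 15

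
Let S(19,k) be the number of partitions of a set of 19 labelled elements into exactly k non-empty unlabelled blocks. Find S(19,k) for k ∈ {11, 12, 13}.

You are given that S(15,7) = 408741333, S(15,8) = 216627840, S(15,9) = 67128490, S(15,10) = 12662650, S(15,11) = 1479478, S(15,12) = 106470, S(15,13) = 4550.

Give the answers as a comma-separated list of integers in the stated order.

129413217791, 23466951300, 2892439160

i=16: T(16,8)=408741333+8·216627840=2141764053 | T(16,9)=216627840+9·67128490=820784250 | T(16,10)=67128490+10·12662650=193754990 | T(16,11)=12662650+11·1479478=28936908 | T(16,12)=1479478+12·106470=2757118 | T(16,13)=106470+13·4550=165620
i=17: T(17,9)=2141764053+9·820784250=9528822303 | T(17,10)=820784250+10·193754990=2758334150 | T(17,11)=193754990+11·28936908=512060978 | T(17,12)=28936908+12·2757118=62022324 | T(17,13)=2757118+13·165620=4910178
i=18: T(18,10)=9528822303+10·2758334150=37112163803 | T(18,11)=2758334150+11·512060978=8391004908 | T(18,12)=512060978+12·62022324=1256328866 | T(18,13)=62022324+13·4910178=125854638
i=19: T(19,11)=37112163803+11·8391004908=129413217791 | T(19,12)=8391004908+12·1256328866=23466951300 | T(19,13)=1256328866+13·125854638=2892439160
Read S(19,11) = 129413217791, S(19,12) = 23466951300, S(19,13) = 2892439160.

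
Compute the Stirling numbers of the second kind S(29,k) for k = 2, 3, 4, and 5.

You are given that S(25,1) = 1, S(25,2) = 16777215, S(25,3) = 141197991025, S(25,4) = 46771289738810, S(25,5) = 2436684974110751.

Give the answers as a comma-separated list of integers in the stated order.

268435455, 11438127792025, 11998160744311570, 1540200411172850701

[26] T[26,1]:1*1+0=1 · T[26,2]:2*16777215+1=33554431 · T[26,3]:3*141197991025+16777215=423610750290 · T[26,4]:4*46771289738810+141197991025=187226356946265 · T[26,5]:5*2436684974110751+46771289738810=12230196160292565
[27] T[27,1]:1*1+0=1 · T[27,2]:2*33554431+1=67108863 · T[27,3]:3*423610750290+33554431=1270865805301 · T[27,4]:4*187226356946265+423610750290=749329038535350 · T[27,5]:5*12230196160292565+187226356946265=61338207158409090
[28] T[28,1]:1*1+0=1 · T[28,2]:2*67108863+1=134217727 · T[28,3]:3*1270865805301+67108863=3812664524766 · T[28,4]:4*749329038535350+1270865805301=2998587019946701 · T[28,5]:5*61338207158409090+749329038535350=307440364830580800
[29] T[29,2]:2*134217727+1=268435455 · T[29,3]:3*3812664524766+134217727=11438127792025 · T[29,4]:4*2998587019946701+3812664524766=11998160744311570 · T[29,5]:5*307440364830580800+2998587019946701=1540200411172850701
Read S(29,2) = 268435455, S(29,3) = 11438127792025, S(29,4) = 11998160744311570, S(29,5) = 1540200411172850701.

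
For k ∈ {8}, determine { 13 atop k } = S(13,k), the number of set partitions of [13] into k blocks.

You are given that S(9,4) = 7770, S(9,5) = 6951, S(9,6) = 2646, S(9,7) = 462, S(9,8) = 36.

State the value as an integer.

1899612

i=10: T(10,5)=7770+5·6951=42525 | T(10,6)=6951+6·2646=22827 | T(10,7)=2646+7·462=5880 | T(10,8)=462+8·36=750
i=11: T(11,6)=42525+6·22827=179487 | T(11,7)=22827+7·5880=63987 | T(11,8)=5880+8·750=11880
i=12: T(12,7)=179487+7·63987=627396 | T(12,8)=63987+8·11880=159027
i=13: T(13,8)=627396+8·159027=1899612
Read S(13,8) = 1899612.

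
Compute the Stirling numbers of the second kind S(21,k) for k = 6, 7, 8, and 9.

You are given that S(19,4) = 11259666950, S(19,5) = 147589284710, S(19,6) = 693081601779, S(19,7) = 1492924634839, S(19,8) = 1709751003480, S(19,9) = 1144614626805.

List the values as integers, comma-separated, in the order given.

[20] T[20,5]:5*147589284710+11259666950=749206090500 · T[20,6]:6*693081601779+147589284710=4306078895384 · T[20,7]:7*1492924634839+693081601779=11143554045652 · T[20,8]:8*1709751003480+1492924634839=15170932662679 · T[20,9]:9*1144614626805+1709751003480=12011282644725
[21] T[21,6]:6*4306078895384+749206090500=26585679462804 · T[21,7]:7*11143554045652+4306078895384=82310957214948 · T[21,8]:8*15170932662679+11143554045652=132511015347084 · T[21,9]:9*12011282644725+15170932662679=123272476465204
Read S(21,6) = 26585679462804, S(21,7) = 82310957214948, S(21,8) = 132511015347084, S(21,9) = 123272476465204.

26585679462804, 82310957214948, 132511015347084, 123272476465204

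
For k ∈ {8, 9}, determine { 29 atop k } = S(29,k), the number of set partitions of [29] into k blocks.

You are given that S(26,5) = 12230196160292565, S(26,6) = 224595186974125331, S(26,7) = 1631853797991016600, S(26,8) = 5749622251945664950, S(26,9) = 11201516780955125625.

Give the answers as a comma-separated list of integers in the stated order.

[27] T[27,6]:6*224595186974125331+12230196160292565=1359801318005044551 · T[27,7]:7*1631853797991016600+224595186974125331=11647571772911241531 · T[27,8]:8*5749622251945664950+1631853797991016600=47628831813556336200 · T[27,9]:9*11201516780955125625+5749622251945664950=106563273280541795575
[28] T[28,7]:7*11647571772911241531+1359801318005044551=82892803728383735268 · T[28,8]:8*47628831813556336200+11647571772911241531=392678226281361931131 · T[28,9]:9*106563273280541795575+47628831813556336200=1006698291338432496375
[29] T[29,8]:8*392678226281361931131+82892803728383735268=3224318613979279184316 · T[29,9]:9*1006698291338432496375+392678226281361931131=9452962848327254398506
Read S(29,8) = 3224318613979279184316, S(29,9) = 9452962848327254398506.

3224318613979279184316, 9452962848327254398506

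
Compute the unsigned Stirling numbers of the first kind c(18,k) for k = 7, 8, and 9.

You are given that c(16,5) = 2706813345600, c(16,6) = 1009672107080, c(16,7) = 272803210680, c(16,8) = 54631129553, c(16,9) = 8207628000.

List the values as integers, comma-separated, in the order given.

110228466184200, 24871845297936, 4308105301929

r17: T_17,6=16×1009672107080+2706813345600=18861567058880; T_17,7=16×272803210680+1009672107080=5374523477960; T_17,8=16×54631129553+272803210680=1146901283528; T_17,9=16×8207628000+54631129553=185953177553
r18: T_18,7=17×5374523477960+18861567058880=110228466184200; T_18,8=17×1146901283528+5374523477960=24871845297936; T_18,9=17×185953177553+1146901283528=4308105301929
Read c(18,7) = 110228466184200, c(18,8) = 24871845297936, c(18,9) = 4308105301929.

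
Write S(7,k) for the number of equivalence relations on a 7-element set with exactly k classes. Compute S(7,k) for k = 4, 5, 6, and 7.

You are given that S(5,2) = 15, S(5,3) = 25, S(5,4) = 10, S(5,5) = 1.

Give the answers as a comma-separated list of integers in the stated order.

350, 140, 21, 1

[6] T[6,3]:3*25+15=90 · T[6,4]:4*10+25=65 · T[6,5]:5*1+10=15 · T[6,6]:6*0+1=1
[7] T[7,4]:4*65+90=350 · T[7,5]:5*15+65=140 · T[7,6]:6*1+15=21 · T[7,7]:7*0+1=1
Read S(7,4) = 350, S(7,5) = 140, S(7,6) = 21, S(7,7) = 1.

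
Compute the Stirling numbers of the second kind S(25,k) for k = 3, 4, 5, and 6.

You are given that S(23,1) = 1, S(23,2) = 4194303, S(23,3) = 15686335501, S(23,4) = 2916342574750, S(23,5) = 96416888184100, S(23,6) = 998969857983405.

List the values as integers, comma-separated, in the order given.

141197991025, 46771289738810, 2436684974110751, 37026417000002430

@24  (24,2):4194303·2+1→8388607, (24,3):15686335501·3+4194303→47063200806, (24,4):2916342574750·4+15686335501→11681056634501, (24,5):96416888184100·5+2916342574750→485000783495250, (24,6):998969857983405·6+96416888184100→6090236036084530
@25  (25,3):47063200806·3+8388607→141197991025, (25,4):11681056634501·4+47063200806→46771289738810, (25,5):485000783495250·5+11681056634501→2436684974110751, (25,6):6090236036084530·6+485000783495250→37026417000002430
Read S(25,3) = 141197991025, S(25,4) = 46771289738810, S(25,5) = 2436684974110751, S(25,6) = 37026417000002430.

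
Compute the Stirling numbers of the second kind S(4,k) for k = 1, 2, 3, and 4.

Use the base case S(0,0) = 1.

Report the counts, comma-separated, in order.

1, 7, 6, 1

r1: T_1,1=1×0+1=1
r2: T_2,1=1×1+0=1; T_2,2=2×0+1=1
r3: T_3,1=1×1+0=1; T_3,2=2×1+1=3; T_3,3=3×0+1=1
r4: T_4,1=1×1+0=1; T_4,2=2×3+1=7; T_4,3=3×1+3=6; T_4,4=4×0+1=1
Read S(4,1) = 1, S(4,2) = 7, S(4,3) = 6, S(4,4) = 1.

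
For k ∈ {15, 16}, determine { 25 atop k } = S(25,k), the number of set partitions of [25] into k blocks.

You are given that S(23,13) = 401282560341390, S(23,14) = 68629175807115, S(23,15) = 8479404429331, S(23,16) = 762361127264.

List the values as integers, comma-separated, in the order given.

4299394655347200, 526655161695960

[24] T[24,14]:14*68629175807115+401282560341390=1362091021641000 · T[24,15]:15*8479404429331+68629175807115=195820242247080 · T[24,16]:16*762361127264+8479404429331=20677182465555
[25] T[25,15]:15*195820242247080+1362091021641000=4299394655347200 · T[25,16]:16*20677182465555+195820242247080=526655161695960
Read S(25,15) = 4299394655347200, S(25,16) = 526655161695960.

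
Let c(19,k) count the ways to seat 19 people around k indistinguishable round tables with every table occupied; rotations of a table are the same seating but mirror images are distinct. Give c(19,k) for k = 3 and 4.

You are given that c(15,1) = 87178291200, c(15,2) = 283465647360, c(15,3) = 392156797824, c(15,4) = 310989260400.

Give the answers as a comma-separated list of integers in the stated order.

row 16: T[16][1]=15·87178291200+0=1307674368000  T[16][2]=15·283465647360+87178291200=4339163001600  T[16][3]=15·392156797824+283465647360=6165817614720  T[16][4]=15·310989260400+392156797824=5056995703824
row 17: T[17][1]=16·1307674368000+0=20922789888000  T[17][2]=16·4339163001600+1307674368000=70734282393600  T[17][3]=16·6165817614720+4339163001600=102992244837120  T[17][4]=16·5056995703824+6165817614720=87077748875904
row 18: T[18][2]=17·70734282393600+20922789888000=1223405590579200  T[18][3]=17·102992244837120+70734282393600=1821602444624640  T[18][4]=17·87077748875904+102992244837120=1583313975727488
row 19: T[19][3]=18·1821602444624640+1223405590579200=34012249593822720  T[19][4]=18·1583313975727488+1821602444624640=30321254007719424
Read c(19,3) = 34012249593822720, c(19,4) = 30321254007719424.

34012249593822720, 30321254007719424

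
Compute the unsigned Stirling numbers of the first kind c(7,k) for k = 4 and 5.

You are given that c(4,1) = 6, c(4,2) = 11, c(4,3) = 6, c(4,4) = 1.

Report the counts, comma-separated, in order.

[5] T[5,2]:4*11+6=50 · T[5,3]:4*6+11=35 · T[5,4]:4*1+6=10 · T[5,5]:4*0+1=1
[6] T[6,3]:5*35+50=225 · T[6,4]:5*10+35=85 · T[6,5]:5*1+10=15
[7] T[7,4]:6*85+225=735 · T[7,5]:6*15+85=175
Read c(7,4) = 735, c(7,5) = 175.

735, 175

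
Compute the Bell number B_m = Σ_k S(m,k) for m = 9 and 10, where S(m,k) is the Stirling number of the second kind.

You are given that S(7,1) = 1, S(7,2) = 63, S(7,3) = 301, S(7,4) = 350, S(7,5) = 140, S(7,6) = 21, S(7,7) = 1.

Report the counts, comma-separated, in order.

21147, 115975

r8: T_8,1=1×1+0=1; T_8,2=2×63+1=127; T_8,3=3×301+63=966; T_8,4=4×350+301=1701; T_8,5=5×140+350=1050; T_8,6=6×21+140=266; T_8,7=7×1+21=28; T_8,8=8×0+1=1
r9: T_9,1=1×1+0=1; T_9,2=2×127+1=255; T_9,3=3×966+127=3025; T_9,4=4×1701+966=7770; T_9,5=5×1050+1701=6951; T_9,6=6×266+1050=2646; T_9,7=7×28+266=462; T_9,8=8×1+28=36; T_9,9=9×0+1=1
r10: T_10,1=1×1+0=1; T_10,2=2×255+1=511; T_10,3=3×3025+255=9330; T_10,4=4×7770+3025=34105; T_10,5=5×6951+7770=42525; T_10,6=6×2646+6951=22827; T_10,7=7×462+2646=5880; T_10,8=8×36+462=750; T_10,9=9×1+36=45; T_10,10=10×0+1=1
B_9 = ΣS(9,k) = 1+255+3025+7770+6951+2646+462+36+1 = 21147
B_10 = ΣS(10,k) = 1+511+9330+34105+42525+22827+5880+750+45+1 = 115975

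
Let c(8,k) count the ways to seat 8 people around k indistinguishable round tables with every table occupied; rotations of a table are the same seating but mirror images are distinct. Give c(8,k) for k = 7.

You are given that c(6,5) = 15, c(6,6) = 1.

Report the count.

28

i=7: T(7,6)=15+6·1=21 | T(7,7)=1+6·0=1
i=8: T(8,7)=21+7·1=28
Read c(8,7) = 28.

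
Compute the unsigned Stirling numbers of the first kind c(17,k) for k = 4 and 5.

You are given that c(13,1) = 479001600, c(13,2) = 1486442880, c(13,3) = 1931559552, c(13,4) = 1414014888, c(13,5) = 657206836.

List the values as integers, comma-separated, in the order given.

r14: T_14,1=13×479001600+0=6227020800; T_14,2=13×1486442880+479001600=19802759040; T_14,3=13×1931559552+1486442880=26596717056; T_14,4=13×1414014888+1931559552=20313753096; T_14,5=13×657206836+1414014888=9957703756
r15: T_15,2=14×19802759040+6227020800=283465647360; T_15,3=14×26596717056+19802759040=392156797824; T_15,4=14×20313753096+26596717056=310989260400; T_15,5=14×9957703756+20313753096=159721605680
r16: T_16,3=15×392156797824+283465647360=6165817614720; T_16,4=15×310989260400+392156797824=5056995703824; T_16,5=15×159721605680+310989260400=2706813345600
r17: T_17,4=16×5056995703824+6165817614720=87077748875904; T_17,5=16×2706813345600+5056995703824=48366009233424
Read c(17,4) = 87077748875904, c(17,5) = 48366009233424.

87077748875904, 48366009233424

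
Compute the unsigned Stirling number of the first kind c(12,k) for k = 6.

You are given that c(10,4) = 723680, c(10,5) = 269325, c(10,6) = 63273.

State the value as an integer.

@11  (11,5):269325·10+723680→3416930, (11,6):63273·10+269325→902055
@12  (12,6):902055·11+3416930→13339535
Read c(12,6) = 13339535.

13339535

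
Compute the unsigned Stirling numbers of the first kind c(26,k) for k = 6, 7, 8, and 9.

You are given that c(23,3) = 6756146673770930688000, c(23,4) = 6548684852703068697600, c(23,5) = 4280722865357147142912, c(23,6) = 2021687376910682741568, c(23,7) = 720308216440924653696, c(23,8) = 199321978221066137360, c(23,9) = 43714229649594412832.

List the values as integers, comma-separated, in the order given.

35770355645907606826362624, 13746468217967926978680000, 4144457803247115877036800, 1001369304512841374110000

row 24: T[24][4]=23·6548684852703068697600+6756146673770930688000=157375898285941510732800  T[24][5]=23·4280722865357147142912+6548684852703068697600=105005310755917452984576  T[24][6]=23·2021687376910682741568+4280722865357147142912=50779532534302850198976  T[24][7]=23·720308216440924653696+2021687376910682741568=18588776355051949776576  T[24][8]=23·199321978221066137360+720308216440924653696=5304713715525445812976  T[24][9]=23·43714229649594412832+199321978221066137360=1204749260161737632496
row 25: T[25][5]=24·105005310755917452984576+157375898285941510732800=2677503356427960382362624  T[25][6]=24·50779532534302850198976+105005310755917452984576=1323714091579185857760000  T[25][7]=24·18588776355051949776576+50779532534302850198976=496910165055549644836800  T[25][8]=24·5304713715525445812976+18588776355051949776576=145901905527662649288000  T[25][9]=24·1204749260161737632496+5304713715525445812976=34218695959407148992880
row 26: T[26][6]=25·1323714091579185857760000+2677503356427960382362624=35770355645907606826362624  T[26][7]=25·496910165055549644836800+1323714091579185857760000=13746468217967926978680000  T[26][8]=25·145901905527662649288000+496910165055549644836800=4144457803247115877036800  T[26][9]=25·34218695959407148992880+145901905527662649288000=1001369304512841374110000
Read c(26,6) = 35770355645907606826362624, c(26,7) = 13746468217967926978680000, c(26,8) = 4144457803247115877036800, c(26,9) = 1001369304512841374110000.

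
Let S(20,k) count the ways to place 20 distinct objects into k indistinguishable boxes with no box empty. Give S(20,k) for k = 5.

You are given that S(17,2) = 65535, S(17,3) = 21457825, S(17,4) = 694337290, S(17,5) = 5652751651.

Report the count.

749206090500

i=18: T(18,3)=65535+3·21457825=64439010 | T(18,4)=21457825+4·694337290=2798806985 | T(18,5)=694337290+5·5652751651=28958095545
i=19: T(19,4)=64439010+4·2798806985=11259666950 | T(19,5)=2798806985+5·28958095545=147589284710
i=20: T(20,5)=11259666950+5·147589284710=749206090500
Read S(20,5) = 749206090500.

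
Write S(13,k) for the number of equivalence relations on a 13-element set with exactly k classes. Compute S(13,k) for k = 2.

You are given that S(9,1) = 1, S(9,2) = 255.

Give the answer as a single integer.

i=10: T(10,1)=0+1·1=1 | T(10,2)=1+2·255=511
i=11: T(11,1)=0+1·1=1 | T(11,2)=1+2·511=1023
i=12: T(12,1)=0+1·1=1 | T(12,2)=1+2·1023=2047
i=13: T(13,2)=1+2·2047=4095
Read S(13,2) = 4095.

4095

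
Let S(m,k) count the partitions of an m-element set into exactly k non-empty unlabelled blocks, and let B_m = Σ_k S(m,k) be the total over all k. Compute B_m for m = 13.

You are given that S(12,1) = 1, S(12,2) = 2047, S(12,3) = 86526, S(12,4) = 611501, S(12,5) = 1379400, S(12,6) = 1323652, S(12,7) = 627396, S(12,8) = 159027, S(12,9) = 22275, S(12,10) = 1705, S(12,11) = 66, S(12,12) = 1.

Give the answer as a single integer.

r13: T_13,1=1×1+0=1; T_13,2=2×2047+1=4095; T_13,3=3×86526+2047=261625; T_13,4=4×611501+86526=2532530; T_13,5=5×1379400+611501=7508501; T_13,6=6×1323652+1379400=9321312; T_13,7=7×627396+1323652=5715424; T_13,8=8×159027+627396=1899612; T_13,9=9×22275+159027=359502; T_13,10=10×1705+22275=39325; T_13,11=11×66+1705=2431; T_13,12=12×1+66=78; T_13,13=13×0+1=1
B_13 = ΣS(13,k) = 1+4095+261625+2532530+7508501+9321312+5715424+1899612+359502+39325+2431+78+1 = 27644437

27644437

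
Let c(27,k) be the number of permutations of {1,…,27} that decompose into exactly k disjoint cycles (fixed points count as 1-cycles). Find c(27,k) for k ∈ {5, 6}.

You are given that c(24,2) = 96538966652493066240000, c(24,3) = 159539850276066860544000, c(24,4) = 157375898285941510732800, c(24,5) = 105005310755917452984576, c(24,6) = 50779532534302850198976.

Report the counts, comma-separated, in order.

1945067308917524165279692800, 1000903392113435450162625024

i=25: T(25,3)=96538966652493066240000+24·159539850276066860544000=3925495373278097719296000 | T(25,4)=159539850276066860544000+24·157375898285941510732800=3936561409138663118131200 | T(25,5)=157375898285941510732800+24·105005310755917452984576=2677503356427960382362624 | T(25,6)=105005310755917452984576+24·50779532534302850198976=1323714091579185857760000
i=26: T(26,4)=3925495373278097719296000+25·3936561409138663118131200=102339530601744675672576000 | T(26,5)=3936561409138663118131200+25·2677503356427960382362624=70874145319837672677196800 | T(26,6)=2677503356427960382362624+25·1323714091579185857760000=35770355645907606826362624
i=27: T(27,5)=102339530601744675672576000+26·70874145319837672677196800=1945067308917524165279692800 | T(27,6)=70874145319837672677196800+26·35770355645907606826362624=1000903392113435450162625024
Read c(27,5) = 1945067308917524165279692800, c(27,6) = 1000903392113435450162625024.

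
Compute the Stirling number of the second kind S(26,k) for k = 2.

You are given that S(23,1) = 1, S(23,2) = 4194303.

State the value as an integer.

33554431

i=24: T(24,1)=0+1·1=1 | T(24,2)=1+2·4194303=8388607
i=25: T(25,1)=0+1·1=1 | T(25,2)=1+2·8388607=16777215
i=26: T(26,2)=1+2·16777215=33554431
Read S(26,2) = 33554431.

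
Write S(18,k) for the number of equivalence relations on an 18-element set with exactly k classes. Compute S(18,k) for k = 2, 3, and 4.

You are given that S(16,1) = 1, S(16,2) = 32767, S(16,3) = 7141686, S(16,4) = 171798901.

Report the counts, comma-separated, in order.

131071, 64439010, 2798806985

[17] T[17,1]:1*1+0=1 · T[17,2]:2*32767+1=65535 · T[17,3]:3*7141686+32767=21457825 · T[17,4]:4*171798901+7141686=694337290
[18] T[18,2]:2*65535+1=131071 · T[18,3]:3*21457825+65535=64439010 · T[18,4]:4*694337290+21457825=2798806985
Read S(18,2) = 131071, S(18,3) = 64439010, S(18,4) = 2798806985.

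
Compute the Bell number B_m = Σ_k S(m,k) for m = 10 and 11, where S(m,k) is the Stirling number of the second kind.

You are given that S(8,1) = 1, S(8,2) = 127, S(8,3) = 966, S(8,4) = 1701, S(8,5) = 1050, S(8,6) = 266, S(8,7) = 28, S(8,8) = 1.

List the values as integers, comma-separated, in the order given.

115975, 678570

[9] T[9,1]:1*1+0=1 · T[9,2]:2*127+1=255 · T[9,3]:3*966+127=3025 · T[9,4]:4*1701+966=7770 · T[9,5]:5*1050+1701=6951 · T[9,6]:6*266+1050=2646 · T[9,7]:7*28+266=462 · T[9,8]:8*1+28=36 · T[9,9]:9*0+1=1
[10] T[10,1]:1*1+0=1 · T[10,2]:2*255+1=511 · T[10,3]:3*3025+255=9330 · T[10,4]:4*7770+3025=34105 · T[10,5]:5*6951+7770=42525 · T[10,6]:6*2646+6951=22827 · T[10,7]:7*462+2646=5880 · T[10,8]:8*36+462=750 · T[10,9]:9*1+36=45 · T[10,10]:10*0+1=1
[11] T[11,1]:1*1+0=1 · T[11,2]:2*511+1=1023 · T[11,3]:3*9330+511=28501 · T[11,4]:4*34105+9330=145750 · T[11,5]:5*42525+34105=246730 · T[11,6]:6*22827+42525=179487 · T[11,7]:7*5880+22827=63987 · T[11,8]:8*750+5880=11880 · T[11,9]:9*45+750=1155 · T[11,10]:10*1+45=55 · T[11,11]:11*0+1=1
B_10 = ΣS(10,k) = 1+511+9330+34105+42525+22827+5880+750+45+1 = 115975
B_11 = ΣS(11,k) = 1+1023+28501+145750+246730+179487+63987+11880+1155+55+1 = 678570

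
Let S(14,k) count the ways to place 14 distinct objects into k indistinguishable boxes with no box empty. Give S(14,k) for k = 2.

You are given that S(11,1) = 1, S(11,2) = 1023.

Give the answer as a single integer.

8191

r12: T_12,1=1×1+0=1; T_12,2=2×1023+1=2047
r13: T_13,1=1×1+0=1; T_13,2=2×2047+1=4095
r14: T_14,2=2×4095+1=8191
Read S(14,2) = 8191.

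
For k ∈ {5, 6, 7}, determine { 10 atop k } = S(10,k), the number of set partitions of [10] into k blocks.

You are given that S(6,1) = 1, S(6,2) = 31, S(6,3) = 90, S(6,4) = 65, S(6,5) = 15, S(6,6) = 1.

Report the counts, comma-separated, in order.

42525, 22827, 5880

[7] T[7,2]:2*31+1=63 · T[7,3]:3*90+31=301 · T[7,4]:4*65+90=350 · T[7,5]:5*15+65=140 · T[7,6]:6*1+15=21 · T[7,7]:7*0+1=1
[8] T[8,3]:3*301+63=966 · T[8,4]:4*350+301=1701 · T[8,5]:5*140+350=1050 · T[8,6]:6*21+140=266 · T[8,7]:7*1+21=28
[9] T[9,4]:4*1701+966=7770 · T[9,5]:5*1050+1701=6951 · T[9,6]:6*266+1050=2646 · T[9,7]:7*28+266=462
[10] T[10,5]:5*6951+7770=42525 · T[10,6]:6*2646+6951=22827 · T[10,7]:7*462+2646=5880
Read S(10,5) = 42525, S(10,6) = 22827, S(10,7) = 5880.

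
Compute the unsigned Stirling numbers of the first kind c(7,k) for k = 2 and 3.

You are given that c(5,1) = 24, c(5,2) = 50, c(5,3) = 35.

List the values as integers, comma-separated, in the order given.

1764, 1624

@6  (6,1):24·5+0→120, (6,2):50·5+24→274, (6,3):35·5+50→225
@7  (7,2):274·6+120→1764, (7,3):225·6+274→1624
Read c(7,2) = 1764, c(7,3) = 1624.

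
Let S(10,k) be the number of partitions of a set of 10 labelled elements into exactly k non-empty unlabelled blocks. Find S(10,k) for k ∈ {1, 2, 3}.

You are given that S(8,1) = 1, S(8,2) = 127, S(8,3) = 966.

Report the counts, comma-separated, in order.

[9] T[9,1]:1*1+0=1 · T[9,2]:2*127+1=255 · T[9,3]:3*966+127=3025
[10] T[10,1]:1*1+0=1 · T[10,2]:2*255+1=511 · T[10,3]:3*3025+255=9330
Read S(10,1) = 1, S(10,2) = 511, S(10,3) = 9330.

1, 511, 9330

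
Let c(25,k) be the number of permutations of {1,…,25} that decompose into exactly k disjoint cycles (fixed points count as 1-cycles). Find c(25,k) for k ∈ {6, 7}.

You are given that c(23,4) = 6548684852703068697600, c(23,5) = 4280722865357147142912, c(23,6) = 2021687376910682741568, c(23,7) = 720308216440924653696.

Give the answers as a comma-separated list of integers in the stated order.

row 24: T[24][5]=23·4280722865357147142912+6548684852703068697600=105005310755917452984576  T[24][6]=23·2021687376910682741568+4280722865357147142912=50779532534302850198976  T[24][7]=23·720308216440924653696+2021687376910682741568=18588776355051949776576
row 25: T[25][6]=24·50779532534302850198976+105005310755917452984576=1323714091579185857760000  T[25][7]=24·18588776355051949776576+50779532534302850198976=496910165055549644836800
Read c(25,6) = 1323714091579185857760000, c(25,7) = 496910165055549644836800.

1323714091579185857760000, 496910165055549644836800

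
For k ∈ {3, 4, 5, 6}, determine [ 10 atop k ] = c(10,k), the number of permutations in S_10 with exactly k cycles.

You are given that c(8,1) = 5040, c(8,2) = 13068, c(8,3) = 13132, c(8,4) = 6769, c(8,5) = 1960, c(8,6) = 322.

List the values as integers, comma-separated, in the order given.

1172700, 723680, 269325, 63273

row 9: T[9][2]=8·13068+5040=109584  T[9][3]=8·13132+13068=118124  T[9][4]=8·6769+13132=67284  T[9][5]=8·1960+6769=22449  T[9][6]=8·322+1960=4536
row 10: T[10][3]=9·118124+109584=1172700  T[10][4]=9·67284+118124=723680  T[10][5]=9·22449+67284=269325  T[10][6]=9·4536+22449=63273
Read c(10,3) = 1172700, c(10,4) = 723680, c(10,5) = 269325, c(10,6) = 63273.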